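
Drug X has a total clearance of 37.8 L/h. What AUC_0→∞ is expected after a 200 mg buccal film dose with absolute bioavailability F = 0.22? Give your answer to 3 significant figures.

AUC_0→∞ = F × Dose / CL
        = 0.22 × 200 / 37.8 = 1.16402 mg/L·h

AUC = 1.16 mg/L·h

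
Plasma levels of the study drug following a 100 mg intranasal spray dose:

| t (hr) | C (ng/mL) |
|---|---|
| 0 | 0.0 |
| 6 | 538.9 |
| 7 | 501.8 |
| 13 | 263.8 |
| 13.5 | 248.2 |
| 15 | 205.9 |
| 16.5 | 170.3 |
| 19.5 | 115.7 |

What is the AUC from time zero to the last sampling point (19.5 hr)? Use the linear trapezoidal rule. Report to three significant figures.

AUC = 5610 ng/mL·hr

Trapezoidal AUC_0→19.5:
  [0→6]: (0.0+538.9)/2 × 6 = 1616.7
  [6→7]: (538.9+501.8)/2 × 1 = 520.35
  [7→13]: (501.8+263.8)/2 × 6 = 2296.8
  [13→13.5]: (263.8+248.2)/2 × 0.5 = 128.0
  [13.5→15]: (248.2+205.9)/2 × 1.5 = 340.575
  [15→16.5]: (205.9+170.3)/2 × 1.5 = 282.15
  [16.5→19.5]: (170.3+115.7)/2 × 3 = 429.0
  Sum = 5613.575 ng/mL·hr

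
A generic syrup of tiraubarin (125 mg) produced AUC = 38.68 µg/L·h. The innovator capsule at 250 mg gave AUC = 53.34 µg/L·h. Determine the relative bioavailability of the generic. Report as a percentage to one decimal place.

F_rel = (AUC_test/D_test) / (AUC_ref/D_ref)
      = (38.68/125) / (53.34/250)
      = 0.30944 / 0.21336 = 1.4503 = 145.03%

F_rel = 145.0%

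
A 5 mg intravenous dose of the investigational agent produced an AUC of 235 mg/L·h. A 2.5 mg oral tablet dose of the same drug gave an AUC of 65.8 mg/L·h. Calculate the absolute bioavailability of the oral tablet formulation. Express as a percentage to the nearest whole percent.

F = (AUC_ev / D_ev) / (AUC_iv / D_iv)
  = (65.8/2.5) / (235/5)
  = 26.32 / 47 = 0.5600
  = 56.00%

F = 56%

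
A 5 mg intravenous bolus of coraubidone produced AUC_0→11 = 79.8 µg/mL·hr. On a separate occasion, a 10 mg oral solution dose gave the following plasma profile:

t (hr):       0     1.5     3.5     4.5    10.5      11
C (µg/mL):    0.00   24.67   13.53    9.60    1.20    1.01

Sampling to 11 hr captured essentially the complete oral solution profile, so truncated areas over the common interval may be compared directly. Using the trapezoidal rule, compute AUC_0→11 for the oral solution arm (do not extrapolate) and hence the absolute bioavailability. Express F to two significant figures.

Trapezoidal AUC_0→11 (oral solution):
  [0→1.5]: (0.00+24.67)/2 × 1.5 = 18.5025
  [1.5→3.5]: (24.67+13.53)/2 × 2 = 38.2
  [3.5→4.5]: (13.53+9.60)/2 × 1 = 11.565
  [4.5→10.5]: (9.60+1.20)/2 × 6 = 32.4
  [10.5→11]: (1.20+1.01)/2 × 0.5 = 0.5525
  Sum = 101.22 µg/mL·hr
F = (AUC_ev/D_ev)/(AUC_iv/D_iv) = (101.22/10)/(79.8/5) = 10.122/15.96 = 0.6342

F = 0.63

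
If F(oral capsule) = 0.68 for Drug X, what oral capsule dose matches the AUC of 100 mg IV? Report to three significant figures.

D_oral = 147 mg

For equal systemic exposure: F × D_ev = D_iv
D_ev = D_iv / F = 100 / 0.68 = 147.059 mg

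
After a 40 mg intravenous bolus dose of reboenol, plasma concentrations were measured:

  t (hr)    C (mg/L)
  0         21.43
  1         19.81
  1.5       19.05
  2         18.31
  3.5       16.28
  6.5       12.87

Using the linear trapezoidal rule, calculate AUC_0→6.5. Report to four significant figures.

AUC = 109.3 mg/L·hr

Trapezoidal AUC_0→6.5:
  [0→1]: (21.43+19.81)/2 × 1 = 20.62
  [1→1.5]: (19.81+19.05)/2 × 0.5 = 9.715
  [1.5→2]: (19.05+18.31)/2 × 0.5 = 9.34
  [2→3.5]: (18.31+16.28)/2 × 1.5 = 25.9425
  [3.5→6.5]: (16.28+12.87)/2 × 3 = 43.725
  Sum = 109.3425 mg/L·hr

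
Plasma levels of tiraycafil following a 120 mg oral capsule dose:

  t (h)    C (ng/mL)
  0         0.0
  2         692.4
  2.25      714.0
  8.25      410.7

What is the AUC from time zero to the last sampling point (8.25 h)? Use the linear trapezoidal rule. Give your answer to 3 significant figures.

AUC = 4240 ng/mL·h

Trapezoidal AUC_0→8.25:
  [0→2]: (0.0+692.4)/2 × 2 = 692.4
  [2→2.25]: (692.4+714.0)/2 × 0.25 = 175.8
  [2.25→8.25]: (714.0+410.7)/2 × 6 = 3374.1
  Sum = 4242.3 ng/mL·h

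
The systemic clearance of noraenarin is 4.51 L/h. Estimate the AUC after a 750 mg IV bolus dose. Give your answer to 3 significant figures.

AUC_0→∞ = Dose_iv / CL
        = 750 / 4.51 = 166.297 mg/L·h

AUC = 166 mg/L·h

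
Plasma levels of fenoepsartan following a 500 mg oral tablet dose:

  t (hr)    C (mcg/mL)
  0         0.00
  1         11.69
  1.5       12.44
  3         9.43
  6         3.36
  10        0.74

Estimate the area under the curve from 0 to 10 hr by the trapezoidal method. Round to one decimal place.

AUC = 55.7 mcg/mL·hr

Trapezoidal AUC_0→10:
  [0→1]: (0.00+11.69)/2 × 1 = 5.845
  [1→1.5]: (11.69+12.44)/2 × 0.5 = 6.0325
  [1.5→3]: (12.44+9.43)/2 × 1.5 = 16.4025
  [3→6]: (9.43+3.36)/2 × 3 = 19.185
  [6→10]: (3.36+0.74)/2 × 4 = 8.2
  Sum = 55.665 mcg/mL·hr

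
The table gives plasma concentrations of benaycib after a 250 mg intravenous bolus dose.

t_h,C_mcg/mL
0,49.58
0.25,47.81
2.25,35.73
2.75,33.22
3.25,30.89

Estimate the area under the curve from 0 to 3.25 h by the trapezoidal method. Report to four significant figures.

AUC = 129.0 mcg/mL·h

Trapezoidal AUC_0→3.25:
  [0→0.25]: (49.58+47.81)/2 × 0.25 = 12.17375
  [0.25→2.25]: (47.81+35.73)/2 × 2 = 83.54
  [2.25→2.75]: (35.73+33.22)/2 × 0.5 = 17.2375
  [2.75→3.25]: (33.22+30.89)/2 × 0.5 = 16.0275
  Sum = 128.97875 mcg/mL·h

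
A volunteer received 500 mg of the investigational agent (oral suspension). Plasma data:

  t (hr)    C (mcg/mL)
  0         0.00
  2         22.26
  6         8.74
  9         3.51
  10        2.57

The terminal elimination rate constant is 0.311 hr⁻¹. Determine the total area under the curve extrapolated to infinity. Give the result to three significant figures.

AUC = 114 mcg/mL·hr

Trapezoidal AUC_0→10:
  [0→2]: (0.00+22.26)/2 × 2 = 22.26
  [2→6]: (22.26+8.74)/2 × 4 = 62.0
  [6→9]: (8.74+3.51)/2 × 3 = 18.375
  [9→10]: (3.51+2.57)/2 × 1 = 3.04
  Sum = 105.675 mcg/mL·hr
Extrapolated tail: C_last / k_e = 2.57 / 0.311 = 8.264
AUC_0→∞ = 105.675 + 8.264 = 113.939 mcg/mL·hr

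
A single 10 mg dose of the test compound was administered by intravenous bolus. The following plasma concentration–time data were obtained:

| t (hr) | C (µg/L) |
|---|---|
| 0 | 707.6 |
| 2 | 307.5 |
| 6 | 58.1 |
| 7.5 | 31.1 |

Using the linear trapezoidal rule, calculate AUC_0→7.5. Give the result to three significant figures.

AUC = 1810 µg/L·hr

Trapezoidal AUC_0→7.5:
  [0→2]: (707.6+307.5)/2 × 2 = 1015.1
  [2→6]: (307.5+58.1)/2 × 4 = 731.2
  [6→7.5]: (58.1+31.1)/2 × 1.5 = 66.9
  Sum = 1813.2 µg/L·hr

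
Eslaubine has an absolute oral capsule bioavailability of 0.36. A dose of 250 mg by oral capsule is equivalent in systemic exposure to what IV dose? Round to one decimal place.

D_iv = 90.0 mg

Systemic exposure from an extravascular dose = F × D_ev, so the equivalent IV dose is F × D_ev.
D_iv = F × D_ev = 0.36 × 250 = 90 mg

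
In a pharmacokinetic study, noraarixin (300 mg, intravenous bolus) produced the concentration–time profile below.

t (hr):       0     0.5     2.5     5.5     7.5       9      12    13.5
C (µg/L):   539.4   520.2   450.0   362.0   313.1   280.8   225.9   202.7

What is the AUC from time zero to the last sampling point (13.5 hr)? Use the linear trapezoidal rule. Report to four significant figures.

Trapezoidal AUC_0→13.5:
  [0→0.5]: (539.4+520.2)/2 × 0.5 = 264.9
  [0.5→2.5]: (520.2+450.0)/2 × 2 = 970.2
  [2.5→5.5]: (450.0+362.0)/2 × 3 = 1218.0
  [5.5→7.5]: (362.0+313.1)/2 × 2 = 675.1
  [7.5→9]: (313.1+280.8)/2 × 1.5 = 445.425
  [9→12]: (280.8+225.9)/2 × 3 = 760.05
  [12→13.5]: (225.9+202.7)/2 × 1.5 = 321.45
  Sum = 4655.125 µg/L·hr

AUC = 4655 µg/L·hr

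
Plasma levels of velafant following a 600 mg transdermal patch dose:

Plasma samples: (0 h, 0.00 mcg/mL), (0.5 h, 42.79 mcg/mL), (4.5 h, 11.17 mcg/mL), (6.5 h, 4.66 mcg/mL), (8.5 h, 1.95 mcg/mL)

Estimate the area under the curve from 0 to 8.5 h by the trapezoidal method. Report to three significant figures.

Trapezoidal AUC_0→8.5:
  [0→0.5]: (0.00+42.79)/2 × 0.5 = 10.6975
  [0.5→4.5]: (42.79+11.17)/2 × 4 = 107.92
  [4.5→6.5]: (11.17+4.66)/2 × 2 = 15.83
  [6.5→8.5]: (4.66+1.95)/2 × 2 = 6.61
  Sum = 141.0575 mcg/mL·h

AUC = 141 mcg/mL·h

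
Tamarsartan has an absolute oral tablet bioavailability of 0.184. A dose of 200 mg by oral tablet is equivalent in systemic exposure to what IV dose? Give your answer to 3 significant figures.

Systemic exposure from an extravascular dose = F × D_ev, so the equivalent IV dose is F × D_ev.
D_iv = F × D_ev = 0.184 × 200 = 36.8 mg

D_iv = 36.8 mg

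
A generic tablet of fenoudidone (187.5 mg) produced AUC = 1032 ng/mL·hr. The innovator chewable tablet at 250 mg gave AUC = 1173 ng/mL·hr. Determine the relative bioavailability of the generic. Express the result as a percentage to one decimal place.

F_rel = 117.3%

F_rel = (AUC_test/D_test) / (AUC_ref/D_ref)
      = (1032/187.5) / (1173/250)
      = 5.504 / 4.692 = 1.1731 = 117.31%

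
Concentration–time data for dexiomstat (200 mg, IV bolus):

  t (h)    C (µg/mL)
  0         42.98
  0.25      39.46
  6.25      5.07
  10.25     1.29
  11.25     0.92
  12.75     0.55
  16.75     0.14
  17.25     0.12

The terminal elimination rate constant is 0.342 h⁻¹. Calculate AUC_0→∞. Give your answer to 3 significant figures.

AUC = 161 µg/mL·h

Trapezoidal AUC_0→17.25:
  [0→0.25]: (42.98+39.46)/2 × 0.25 = 10.305
  [0.25→6.25]: (39.46+5.07)/2 × 6 = 133.59
  [6.25→10.25]: (5.07+1.29)/2 × 4 = 12.72
  [10.25→11.25]: (1.29+0.92)/2 × 1 = 1.105
  [11.25→12.75]: (0.92+0.55)/2 × 1.5 = 1.1025
  [12.75→16.75]: (0.55+0.14)/2 × 4 = 1.38
  [16.75→17.25]: (0.14+0.12)/2 × 0.5 = 0.065
  Sum = 160.2675 µg/mL·h
Extrapolated tail: C_last / k_e = 0.12 / 0.342 = 0.351
AUC_0→∞ = 160.2675 + 0.351 = 160.6185 µg/mL·h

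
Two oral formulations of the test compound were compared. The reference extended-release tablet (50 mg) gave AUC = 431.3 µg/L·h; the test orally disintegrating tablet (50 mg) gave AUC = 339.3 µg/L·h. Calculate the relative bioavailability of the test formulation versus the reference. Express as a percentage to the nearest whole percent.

F_rel = (AUC_test/D_test) / (AUC_ref/D_ref)
      = (339.3/50) / (431.3/50)
      = 6.786 / 8.626 = 0.7867 = 78.67%

F_rel = 79%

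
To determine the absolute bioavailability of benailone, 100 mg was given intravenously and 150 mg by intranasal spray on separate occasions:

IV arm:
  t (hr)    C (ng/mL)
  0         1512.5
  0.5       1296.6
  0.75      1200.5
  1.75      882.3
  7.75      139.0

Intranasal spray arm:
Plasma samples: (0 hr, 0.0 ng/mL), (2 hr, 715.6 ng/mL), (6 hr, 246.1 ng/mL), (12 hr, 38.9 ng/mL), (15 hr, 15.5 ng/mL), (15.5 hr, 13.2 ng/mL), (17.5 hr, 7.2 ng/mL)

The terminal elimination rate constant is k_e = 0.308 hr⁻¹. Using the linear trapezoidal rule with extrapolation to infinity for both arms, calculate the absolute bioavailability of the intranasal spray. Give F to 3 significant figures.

F = 0.434

Trapezoidal AUC_0→7.75 (IV):
  [0→0.5]: (1512.5+1296.6)/2 × 0.5 = 702.275
  [0.5→0.75]: (1296.6+1200.5)/2 × 0.25 = 312.1375
  [0.75→1.75]: (1200.5+882.3)/2 × 1 = 1041.4
  [1.75→7.75]: (882.3+139.0)/2 × 6 = 3063.9
  Sum = 5119.7125 ng/mL·hr
IV tail: 139.0/0.308 = 451.299; AUC_iv,0→∞ = 5119.7125 + 451.299 = 5571.0115 ng/mL·hr
Trapezoidal AUC_0→17.5 (intranasal spray):
  [0→2]: (0.0+715.6)/2 × 2 = 715.6
  [2→6]: (715.6+246.1)/2 × 4 = 1923.4
  [6→12]: (246.1+38.9)/2 × 6 = 855.0
  [12→15]: (38.9+15.5)/2 × 3 = 81.6
  [15→15.5]: (15.5+13.2)/2 × 0.5 = 7.175
  [15.5→17.5]: (13.2+7.2)/2 × 2 = 20.4
  Sum = 3603.175 ng/mL·hr
intranasal spray tail: 7.2/0.308 = 23.377; AUC_ev,0→∞ = 3603.175 + 23.377 = 3626.552 ng/mL·hr
F = (AUC_ev/D_ev)/(AUC_iv/D_iv) = (3626.552/150)/(5571.0115/100) = 24.177/55.710115 = 0.4340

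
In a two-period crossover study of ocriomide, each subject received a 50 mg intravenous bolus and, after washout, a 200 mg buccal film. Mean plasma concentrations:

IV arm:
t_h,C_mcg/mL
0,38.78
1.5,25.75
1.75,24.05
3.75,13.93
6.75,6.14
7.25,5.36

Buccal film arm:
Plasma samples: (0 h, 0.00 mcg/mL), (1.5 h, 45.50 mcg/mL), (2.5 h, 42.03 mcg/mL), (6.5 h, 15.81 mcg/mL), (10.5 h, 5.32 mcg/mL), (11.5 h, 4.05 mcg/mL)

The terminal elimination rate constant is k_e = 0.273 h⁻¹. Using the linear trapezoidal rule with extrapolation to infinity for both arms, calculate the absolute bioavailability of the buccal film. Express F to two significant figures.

F = 0.44

Trapezoidal AUC_0→7.25 (IV):
  [0→1.5]: (38.78+25.75)/2 × 1.5 = 48.3975
  [1.5→1.75]: (25.75+24.05)/2 × 0.25 = 6.225
  [1.75→3.75]: (24.05+13.93)/2 × 2 = 37.98
  [3.75→6.75]: (13.93+6.14)/2 × 3 = 30.105
  [6.75→7.25]: (6.14+5.36)/2 × 0.5 = 2.875
  Sum = 125.5825 mcg/mL·h
IV tail: 5.36/0.273 = 19.634; AUC_iv,0→∞ = 125.5825 + 19.634 = 145.2165 mcg/mL·h
Trapezoidal AUC_0→11.5 (buccal film):
  [0→1.5]: (0.00+45.50)/2 × 1.5 = 34.125
  [1.5→2.5]: (45.50+42.03)/2 × 1 = 43.765
  [2.5→6.5]: (42.03+15.81)/2 × 4 = 115.68
  [6.5→10.5]: (15.81+5.32)/2 × 4 = 42.26
  [10.5→11.5]: (5.32+4.05)/2 × 1 = 4.685
  Sum = 240.515 mcg/mL·h
buccal film tail: 4.05/0.273 = 14.835; AUC_ev,0→∞ = 240.515 + 14.835 = 255.35 mcg/mL·h
F = (AUC_ev/D_ev)/(AUC_iv/D_iv) = (255.35/200)/(145.2165/50) = 1.27675/2.90433 = 0.4396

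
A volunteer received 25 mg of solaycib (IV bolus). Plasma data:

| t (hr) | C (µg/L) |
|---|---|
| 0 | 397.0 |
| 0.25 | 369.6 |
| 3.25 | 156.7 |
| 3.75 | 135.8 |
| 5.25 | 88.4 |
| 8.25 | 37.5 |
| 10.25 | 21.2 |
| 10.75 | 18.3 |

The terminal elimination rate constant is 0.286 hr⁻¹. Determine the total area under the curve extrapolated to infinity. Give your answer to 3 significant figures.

AUC = 1450 µg/L·hr

Trapezoidal AUC_0→10.75:
  [0→0.25]: (397.0+369.6)/2 × 0.25 = 95.825
  [0.25→3.25]: (369.6+156.7)/2 × 3 = 789.45
  [3.25→3.75]: (156.7+135.8)/2 × 0.5 = 73.125
  [3.75→5.25]: (135.8+88.4)/2 × 1.5 = 168.15
  [5.25→8.25]: (88.4+37.5)/2 × 3 = 188.85
  [8.25→10.25]: (37.5+21.2)/2 × 2 = 58.7
  [10.25→10.75]: (21.2+18.3)/2 × 0.5 = 9.875
  Sum = 1383.975 µg/L·hr
Extrapolated tail: C_last / k_e = 18.3 / 0.286 = 63.986
AUC_0→∞ = 1383.975 + 63.986 = 1447.961 µg/L·hr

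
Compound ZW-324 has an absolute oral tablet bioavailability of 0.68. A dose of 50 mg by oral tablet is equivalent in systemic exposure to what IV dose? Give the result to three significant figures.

D_iv = 34.0 mg

Systemic exposure from an extravascular dose = F × D_ev, so the equivalent IV dose is F × D_ev.
D_iv = F × D_ev = 0.68 × 50 = 34 mg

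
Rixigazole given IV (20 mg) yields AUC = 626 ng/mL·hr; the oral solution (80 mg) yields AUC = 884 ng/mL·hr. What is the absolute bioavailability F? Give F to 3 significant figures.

F = 0.353

F = (AUC_ev / D_ev) / (AUC_iv / D_iv)
  = (884/80) / (626/20)
  = 11.05 / 31.3 = 0.3530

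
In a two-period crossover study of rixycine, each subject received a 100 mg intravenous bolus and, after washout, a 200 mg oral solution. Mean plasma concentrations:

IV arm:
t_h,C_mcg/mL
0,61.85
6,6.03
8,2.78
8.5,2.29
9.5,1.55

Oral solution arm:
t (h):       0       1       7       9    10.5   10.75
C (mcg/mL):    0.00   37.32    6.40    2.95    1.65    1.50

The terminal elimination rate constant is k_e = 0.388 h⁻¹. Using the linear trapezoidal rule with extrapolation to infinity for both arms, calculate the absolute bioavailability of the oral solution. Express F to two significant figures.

F = 0.38

Trapezoidal AUC_0→9.5 (IV):
  [0→6]: (61.85+6.03)/2 × 6 = 203.64
  [6→8]: (6.03+2.78)/2 × 2 = 8.81
  [8→8.5]: (2.78+2.29)/2 × 0.5 = 1.2675
  [8.5→9.5]: (2.29+1.55)/2 × 1 = 1.92
  Sum = 215.6375 mcg/mL·h
IV tail: 1.55/0.388 = 3.995; AUC_iv,0→∞ = 215.6375 + 3.995 = 219.6325 mcg/mL·h
Trapezoidal AUC_0→10.75 (oral solution):
  [0→1]: (0.00+37.32)/2 × 1 = 18.66
  [1→7]: (37.32+6.40)/2 × 6 = 131.16
  [7→9]: (6.40+2.95)/2 × 2 = 9.35
  [9→10.5]: (2.95+1.65)/2 × 1.5 = 3.45
  [10.5→10.75]: (1.65+1.50)/2 × 0.25 = 0.39375
  Sum = 163.01375 mcg/mL·h
oral solution tail: 1.50/0.388 = 3.866; AUC_ev,0→∞ = 163.01375 + 3.866 = 166.87975 mcg/mL·h
F = (AUC_ev/D_ev)/(AUC_iv/D_iv) = (166.87975/200)/(219.6325/100) = 0.83439875/2.196325 = 0.3799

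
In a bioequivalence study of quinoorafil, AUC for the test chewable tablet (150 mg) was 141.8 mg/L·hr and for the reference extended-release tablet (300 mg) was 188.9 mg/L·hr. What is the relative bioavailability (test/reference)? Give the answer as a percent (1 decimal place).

F_rel = (AUC_test/D_test) / (AUC_ref/D_ref)
      = (141.8/150) / (188.9/300)
      = 0.945333 / 0.629667 = 1.5013 = 150.13%

F_rel = 150.1%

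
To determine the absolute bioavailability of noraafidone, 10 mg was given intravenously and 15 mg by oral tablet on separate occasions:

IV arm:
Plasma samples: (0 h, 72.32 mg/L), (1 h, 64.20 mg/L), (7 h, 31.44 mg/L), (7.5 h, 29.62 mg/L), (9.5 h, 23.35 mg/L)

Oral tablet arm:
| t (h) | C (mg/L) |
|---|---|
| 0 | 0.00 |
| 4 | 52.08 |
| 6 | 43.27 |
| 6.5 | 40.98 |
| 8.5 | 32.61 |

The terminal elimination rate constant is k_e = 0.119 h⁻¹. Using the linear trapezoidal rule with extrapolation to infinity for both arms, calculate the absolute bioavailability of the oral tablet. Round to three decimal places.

Trapezoidal AUC_0→9.5 (IV):
  [0→1]: (72.32+64.20)/2 × 1 = 68.26
  [1→7]: (64.20+31.44)/2 × 6 = 286.92
  [7→7.5]: (31.44+29.62)/2 × 0.5 = 15.265
  [7.5→9.5]: (29.62+23.35)/2 × 2 = 52.97
  Sum = 423.415 mg/L·h
IV tail: 23.35/0.119 = 196.218; AUC_iv,0→∞ = 423.415 + 196.218 = 619.633 mg/L·h
Trapezoidal AUC_0→8.5 (oral tablet):
  [0→4]: (0.00+52.08)/2 × 4 = 104.16
  [4→6]: (52.08+43.27)/2 × 2 = 95.35
  [6→6.5]: (43.27+40.98)/2 × 0.5 = 21.0625
  [6.5→8.5]: (40.98+32.61)/2 × 2 = 73.59
  Sum = 294.1625 mg/L·h
oral tablet tail: 32.61/0.119 = 274.034; AUC_ev,0→∞ = 294.1625 + 274.034 = 568.1965 mg/L·h
F = (AUC_ev/D_ev)/(AUC_iv/D_iv) = (568.1965/15)/(619.633/10) = 37.8798/61.9633 = 0.6113

F = 0.611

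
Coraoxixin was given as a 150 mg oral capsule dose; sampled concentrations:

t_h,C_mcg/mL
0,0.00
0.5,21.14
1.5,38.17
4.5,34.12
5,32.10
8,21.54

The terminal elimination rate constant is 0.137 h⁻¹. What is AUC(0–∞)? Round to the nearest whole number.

Trapezoidal AUC_0→8:
  [0→0.5]: (0.00+21.14)/2 × 0.5 = 5.285
  [0.5→1.5]: (21.14+38.17)/2 × 1 = 29.655
  [1.5→4.5]: (38.17+34.12)/2 × 3 = 108.435
  [4.5→5]: (34.12+32.10)/2 × 0.5 = 16.555
  [5→8]: (32.10+21.54)/2 × 3 = 80.46
  Sum = 240.39 mcg/mL·h
Extrapolated tail: C_last / k_e = 21.54 / 0.137 = 157.226
AUC_0→∞ = 240.39 + 157.226 = 397.616 mcg/mL·h

AUC = 398 mcg/mL·h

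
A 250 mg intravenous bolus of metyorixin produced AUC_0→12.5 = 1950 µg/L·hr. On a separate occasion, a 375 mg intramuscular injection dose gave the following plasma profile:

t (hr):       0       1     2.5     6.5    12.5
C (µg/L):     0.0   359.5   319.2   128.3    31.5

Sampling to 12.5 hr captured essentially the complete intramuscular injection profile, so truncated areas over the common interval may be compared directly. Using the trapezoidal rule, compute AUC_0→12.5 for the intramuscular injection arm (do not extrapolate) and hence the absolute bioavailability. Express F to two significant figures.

F = 0.71

Trapezoidal AUC_0→12.5 (intramuscular injection):
  [0→1]: (0.0+359.5)/2 × 1 = 179.75
  [1→2.5]: (359.5+319.2)/2 × 1.5 = 509.025
  [2.5→6.5]: (319.2+128.3)/2 × 4 = 895.0
  [6.5→12.5]: (128.3+31.5)/2 × 6 = 479.4
  Sum = 2063.175 µg/L·hr
F = (AUC_ev/D_ev)/(AUC_iv/D_iv) = (2063.175/375)/(1950/250) = 5.5018/7.8 = 0.7054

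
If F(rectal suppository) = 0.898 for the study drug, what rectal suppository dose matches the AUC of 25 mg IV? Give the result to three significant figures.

For equal systemic exposure: F × D_ev = D_iv
D_ev = D_iv / F = 25 / 0.898 = 27.8396 mg

D_rectal = 27.8 mg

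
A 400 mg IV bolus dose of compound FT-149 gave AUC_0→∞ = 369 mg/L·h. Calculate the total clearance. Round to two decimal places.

CL = 1.08 L/h

CL = Dose_iv / AUC_0→∞
   = 400 / 369 = 1.08401 L/h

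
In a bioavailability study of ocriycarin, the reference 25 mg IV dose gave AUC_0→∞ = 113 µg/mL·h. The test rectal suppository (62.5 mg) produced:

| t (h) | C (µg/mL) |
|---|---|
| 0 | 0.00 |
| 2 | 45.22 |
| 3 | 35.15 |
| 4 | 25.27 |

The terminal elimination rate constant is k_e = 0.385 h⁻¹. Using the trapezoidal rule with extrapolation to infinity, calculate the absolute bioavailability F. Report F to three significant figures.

F = 0.642

Trapezoidal AUC_0→4 (rectal suppository):
  [0→2]: (0.00+45.22)/2 × 2 = 45.22
  [2→3]: (45.22+35.15)/2 × 1 = 40.185
  [3→4]: (35.15+25.27)/2 × 1 = 30.21
  Sum = 115.615 µg/mL·h
Tail: C_last/k_e = 25.27/0.385 = 65.636
AUC_0→∞ (rectal suppository) = 115.615 + 65.636 = 181.251 µg/mL·h
F = (AUC_ev/D_ev)/(AUC_iv/D_iv) = (181.251/62.5)/(113/25) = 2.900016/4.52 = 0.6416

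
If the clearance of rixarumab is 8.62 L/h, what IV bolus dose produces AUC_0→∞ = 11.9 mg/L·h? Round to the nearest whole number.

Dose = 103 mg

Dose_iv = CL × AUC_0→∞
     = 8.62 × 11.9 = 102.578 mg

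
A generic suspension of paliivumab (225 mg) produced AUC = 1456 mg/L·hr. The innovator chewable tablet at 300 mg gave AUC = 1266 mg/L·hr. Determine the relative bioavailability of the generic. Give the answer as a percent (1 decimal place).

F_rel = 153.3%

F_rel = (AUC_test/D_test) / (AUC_ref/D_ref)
      = (1456/225) / (1266/300)
      = 6.47111 / 4.22 = 1.5334 = 153.34%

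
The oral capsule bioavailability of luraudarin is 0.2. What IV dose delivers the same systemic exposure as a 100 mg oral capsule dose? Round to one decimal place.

Systemic exposure from an extravascular dose = F × D_ev, so the equivalent IV dose is F × D_ev.
D_iv = F × D_ev = 0.2 × 100 = 20 mg

D_iv = 20.0 mg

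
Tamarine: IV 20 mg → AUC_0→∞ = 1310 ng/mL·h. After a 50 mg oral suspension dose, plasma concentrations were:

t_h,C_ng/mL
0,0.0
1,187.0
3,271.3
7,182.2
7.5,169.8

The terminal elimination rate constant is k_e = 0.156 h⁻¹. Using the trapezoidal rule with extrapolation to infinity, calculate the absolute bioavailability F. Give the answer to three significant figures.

Trapezoidal AUC_0→7.5 (oral suspension):
  [0→1]: (0.0+187.0)/2 × 1 = 93.5
  [1→3]: (187.0+271.3)/2 × 2 = 458.3
  [3→7]: (271.3+182.2)/2 × 4 = 907.0
  [7→7.5]: (182.2+169.8)/2 × 0.5 = 88.0
  Sum = 1546.8 ng/mL·h
Tail: C_last/k_e = 169.8/0.156 = 1088.462
AUC_0→∞ (oral suspension) = 1546.8 + 1088.462 = 2635.262 ng/mL·h
F = (AUC_ev/D_ev)/(AUC_iv/D_iv) = (2635.262/50)/(1310/20) = 52.70524/65.5 = 0.8047

F = 0.805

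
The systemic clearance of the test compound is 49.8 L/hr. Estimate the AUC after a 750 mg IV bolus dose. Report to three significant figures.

AUC_0→∞ = Dose_iv / CL
        = 750 / 49.8 = 15.0602 mg/L·hr

AUC = 15.1 mg/L·hr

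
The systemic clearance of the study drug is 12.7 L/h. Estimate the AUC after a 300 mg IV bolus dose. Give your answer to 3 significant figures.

AUC = 23.6 mg/L·h

AUC_0→∞ = Dose_iv / CL
        = 300 / 12.7 = 23.622 mg/L·h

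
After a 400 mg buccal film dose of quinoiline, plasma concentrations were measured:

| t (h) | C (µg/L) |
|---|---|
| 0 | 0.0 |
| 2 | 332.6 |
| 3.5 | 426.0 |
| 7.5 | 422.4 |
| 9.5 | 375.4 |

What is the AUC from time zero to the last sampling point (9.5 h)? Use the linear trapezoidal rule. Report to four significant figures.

Trapezoidal AUC_0→9.5:
  [0→2]: (0.0+332.6)/2 × 2 = 332.6
  [2→3.5]: (332.6+426.0)/2 × 1.5 = 568.95
  [3.5→7.5]: (426.0+422.4)/2 × 4 = 1696.8
  [7.5→9.5]: (422.4+375.4)/2 × 2 = 797.8
  Sum = 3396.15 µg/L·h

AUC = 3396 µg/L·h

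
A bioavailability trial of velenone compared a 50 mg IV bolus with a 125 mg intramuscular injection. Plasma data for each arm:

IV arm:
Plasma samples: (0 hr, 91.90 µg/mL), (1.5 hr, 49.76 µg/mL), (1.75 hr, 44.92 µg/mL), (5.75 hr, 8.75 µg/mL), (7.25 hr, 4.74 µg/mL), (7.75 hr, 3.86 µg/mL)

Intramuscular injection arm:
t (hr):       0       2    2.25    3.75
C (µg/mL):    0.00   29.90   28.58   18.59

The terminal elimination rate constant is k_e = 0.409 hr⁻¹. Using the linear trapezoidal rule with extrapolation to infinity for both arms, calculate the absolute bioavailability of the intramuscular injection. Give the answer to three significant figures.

F = 0.191

Trapezoidal AUC_0→7.75 (IV):
  [0→1.5]: (91.90+49.76)/2 × 1.5 = 106.245
  [1.5→1.75]: (49.76+44.92)/2 × 0.25 = 11.835
  [1.75→5.75]: (44.92+8.75)/2 × 4 = 107.34
  [5.75→7.25]: (8.75+4.74)/2 × 1.5 = 10.1175
  [7.25→7.75]: (4.74+3.86)/2 × 0.5 = 2.15
  Sum = 237.6875 µg/mL·hr
IV tail: 3.86/0.409 = 9.438; AUC_iv,0→∞ = 237.6875 + 9.438 = 247.1255 µg/mL·hr
Trapezoidal AUC_0→3.75 (intramuscular injection):
  [0→2]: (0.00+29.90)/2 × 2 = 29.9
  [2→2.25]: (29.90+28.58)/2 × 0.25 = 7.31
  [2.25→3.75]: (28.58+18.59)/2 × 1.5 = 35.3775
  Sum = 72.5875 µg/mL·hr
intramuscular injection tail: 18.59/0.409 = 45.452; AUC_ev,0→∞ = 72.5875 + 45.452 = 118.0395 µg/mL·hr
F = (AUC_ev/D_ev)/(AUC_iv/D_iv) = (118.0395/125)/(247.1255/50) = 0.944316/4.94251 = 0.1911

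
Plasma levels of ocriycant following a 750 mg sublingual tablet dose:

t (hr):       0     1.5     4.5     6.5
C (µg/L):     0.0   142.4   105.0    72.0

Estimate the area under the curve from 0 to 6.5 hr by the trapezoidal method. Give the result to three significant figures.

Trapezoidal AUC_0→6.5:
  [0→1.5]: (0.0+142.4)/2 × 1.5 = 106.8
  [1.5→4.5]: (142.4+105.0)/2 × 3 = 371.1
  [4.5→6.5]: (105.0+72.0)/2 × 2 = 177.0
  Sum = 654.9 µg/L·hr

AUC = 655 µg/L·hr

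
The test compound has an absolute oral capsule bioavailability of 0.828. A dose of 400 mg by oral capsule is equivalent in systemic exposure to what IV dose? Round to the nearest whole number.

Systemic exposure from an extravascular dose = F × D_ev, so the equivalent IV dose is F × D_ev.
D_iv = F × D_ev = 0.828 × 400 = 331.2 mg

D_iv = 331 mg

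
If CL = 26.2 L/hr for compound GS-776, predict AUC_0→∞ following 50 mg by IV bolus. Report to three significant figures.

AUC = 1.91 mg/L·hr

AUC_0→∞ = Dose_iv / CL
        = 50 / 26.2 = 1.9084 mg/L·hr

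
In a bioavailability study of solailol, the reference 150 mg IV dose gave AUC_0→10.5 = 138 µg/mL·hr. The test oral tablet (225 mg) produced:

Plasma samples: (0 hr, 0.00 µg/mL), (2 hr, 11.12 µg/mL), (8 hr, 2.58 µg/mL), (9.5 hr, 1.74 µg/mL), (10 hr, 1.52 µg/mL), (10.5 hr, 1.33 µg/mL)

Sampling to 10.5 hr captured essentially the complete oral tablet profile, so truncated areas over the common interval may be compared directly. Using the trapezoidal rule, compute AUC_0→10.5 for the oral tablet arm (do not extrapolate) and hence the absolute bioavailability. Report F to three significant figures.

F = 0.275

Trapezoidal AUC_0→10.5 (oral tablet):
  [0→2]: (0.00+11.12)/2 × 2 = 11.12
  [2→8]: (11.12+2.58)/2 × 6 = 41.1
  [8→9.5]: (2.58+1.74)/2 × 1.5 = 3.24
  [9.5→10]: (1.74+1.52)/2 × 0.5 = 0.815
  [10→10.5]: (1.52+1.33)/2 × 0.5 = 0.7125
  Sum = 56.9875 µg/mL·hr
F = (AUC_ev/D_ev)/(AUC_iv/D_iv) = (56.9875/225)/(138/150) = 0.253278/0.92 = 0.2753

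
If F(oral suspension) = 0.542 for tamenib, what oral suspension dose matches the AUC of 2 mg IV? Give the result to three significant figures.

D_oral = 3.69 mg

For equal systemic exposure: F × D_ev = D_iv
D_ev = D_iv / F = 2 / 0.542 = 3.69004 mg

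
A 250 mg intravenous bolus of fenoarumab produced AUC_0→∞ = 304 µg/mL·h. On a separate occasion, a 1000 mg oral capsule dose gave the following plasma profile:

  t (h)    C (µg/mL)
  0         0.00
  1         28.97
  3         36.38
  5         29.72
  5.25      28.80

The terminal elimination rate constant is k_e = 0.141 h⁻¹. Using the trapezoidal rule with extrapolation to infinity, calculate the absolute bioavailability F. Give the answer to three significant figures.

Trapezoidal AUC_0→5.25 (oral capsule):
  [0→1]: (0.00+28.97)/2 × 1 = 14.485
  [1→3]: (28.97+36.38)/2 × 2 = 65.35
  [3→5]: (36.38+29.72)/2 × 2 = 66.1
  [5→5.25]: (29.72+28.80)/2 × 0.25 = 7.315
  Sum = 153.25 µg/mL·h
Tail: C_last/k_e = 28.80/0.141 = 204.255
AUC_0→∞ (oral capsule) = 153.25 + 204.255 = 357.505 µg/mL·h
F = (AUC_ev/D_ev)/(AUC_iv/D_iv) = (357.505/1000)/(304/250) = 0.357505/1.216 = 0.2940

F = 0.294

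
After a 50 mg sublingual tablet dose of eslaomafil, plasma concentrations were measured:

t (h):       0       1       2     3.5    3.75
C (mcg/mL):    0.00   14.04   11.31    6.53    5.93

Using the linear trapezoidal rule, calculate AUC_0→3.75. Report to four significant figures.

Trapezoidal AUC_0→3.75:
  [0→1]: (0.00+14.04)/2 × 1 = 7.02
  [1→2]: (14.04+11.31)/2 × 1 = 12.675
  [2→3.5]: (11.31+6.53)/2 × 1.5 = 13.38
  [3.5→3.75]: (6.53+5.93)/2 × 0.25 = 1.5575
  Sum = 34.6325 mcg/mL·h

AUC = 34.63 mcg/mL·h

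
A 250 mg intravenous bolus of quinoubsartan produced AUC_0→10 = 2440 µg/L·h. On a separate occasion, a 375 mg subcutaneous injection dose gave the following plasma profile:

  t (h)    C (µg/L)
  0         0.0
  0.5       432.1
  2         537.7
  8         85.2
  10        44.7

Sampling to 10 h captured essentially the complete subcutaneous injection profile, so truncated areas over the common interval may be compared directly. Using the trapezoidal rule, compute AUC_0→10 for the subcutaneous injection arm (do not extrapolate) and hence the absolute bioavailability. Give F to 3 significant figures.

F = 0.774

Trapezoidal AUC_0→10 (subcutaneous injection):
  [0→0.5]: (0.0+432.1)/2 × 0.5 = 108.025
  [0.5→2]: (432.1+537.7)/2 × 1.5 = 727.35
  [2→8]: (537.7+85.2)/2 × 6 = 1868.7
  [8→10]: (85.2+44.7)/2 × 2 = 129.9
  Sum = 2833.975 µg/L·h
F = (AUC_ev/D_ev)/(AUC_iv/D_iv) = (2833.975/375)/(2440/250) = 7.55727/9.76 = 0.7743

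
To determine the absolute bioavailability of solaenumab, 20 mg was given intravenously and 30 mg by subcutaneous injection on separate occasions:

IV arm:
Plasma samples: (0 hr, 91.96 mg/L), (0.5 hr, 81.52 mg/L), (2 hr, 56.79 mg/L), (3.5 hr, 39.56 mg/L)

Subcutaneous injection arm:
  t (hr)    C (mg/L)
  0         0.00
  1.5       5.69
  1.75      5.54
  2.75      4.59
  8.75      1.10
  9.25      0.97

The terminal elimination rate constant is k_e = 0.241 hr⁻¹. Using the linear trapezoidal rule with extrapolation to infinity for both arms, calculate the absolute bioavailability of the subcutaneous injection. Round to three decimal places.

Trapezoidal AUC_0→3.5 (IV):
  [0→0.5]: (91.96+81.52)/2 × 0.5 = 43.37
  [0.5→2]: (81.52+56.79)/2 × 1.5 = 103.7325
  [2→3.5]: (56.79+39.56)/2 × 1.5 = 72.2625
  Sum = 219.365 mg/L·hr
IV tail: 39.56/0.241 = 164.149; AUC_iv,0→∞ = 219.365 + 164.149 = 383.514 mg/L·hr
Trapezoidal AUC_0→9.25 (subcutaneous injection):
  [0→1.5]: (0.00+5.69)/2 × 1.5 = 4.2675
  [1.5→1.75]: (5.69+5.54)/2 × 0.25 = 1.40375
  [1.75→2.75]: (5.54+4.59)/2 × 1 = 5.065
  [2.75→8.75]: (4.59+1.10)/2 × 6 = 17.07
  [8.75→9.25]: (1.10+0.97)/2 × 0.5 = 0.5175
  Sum = 28.32375 mg/L·hr
subcutaneous injection tail: 0.97/0.241 = 4.025; AUC_ev,0→∞ = 28.32375 + 4.025 = 32.34875 mg/L·hr
F = (AUC_ev/D_ev)/(AUC_iv/D_iv) = (32.34875/30)/(383.514/20) = 1.07829/19.1757 = 0.0562

F = 0.056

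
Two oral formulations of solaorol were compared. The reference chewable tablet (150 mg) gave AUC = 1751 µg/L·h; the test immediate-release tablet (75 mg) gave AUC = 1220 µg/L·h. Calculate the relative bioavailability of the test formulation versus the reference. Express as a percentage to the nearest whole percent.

F_rel = 139%

F_rel = (AUC_test/D_test) / (AUC_ref/D_ref)
      = (1220/75) / (1751/150)
      = 16.2667 / 11.6733 = 1.3935 = 139.35%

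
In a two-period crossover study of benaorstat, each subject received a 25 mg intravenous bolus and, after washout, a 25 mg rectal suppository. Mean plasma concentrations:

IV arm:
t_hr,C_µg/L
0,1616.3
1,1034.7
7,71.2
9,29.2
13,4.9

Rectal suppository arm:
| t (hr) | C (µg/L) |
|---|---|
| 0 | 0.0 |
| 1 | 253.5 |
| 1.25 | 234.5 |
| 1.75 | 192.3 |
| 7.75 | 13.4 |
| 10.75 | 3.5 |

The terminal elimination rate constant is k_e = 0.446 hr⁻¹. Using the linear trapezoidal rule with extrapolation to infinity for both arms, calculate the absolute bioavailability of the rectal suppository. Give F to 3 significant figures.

F = 0.196

Trapezoidal AUC_0→13 (IV):
  [0→1]: (1616.3+1034.7)/2 × 1 = 1325.5
  [1→7]: (1034.7+71.2)/2 × 6 = 3317.7
  [7→9]: (71.2+29.2)/2 × 2 = 100.4
  [9→13]: (29.2+4.9)/2 × 4 = 68.2
  Sum = 4811.8 µg/L·hr
IV tail: 4.9/0.446 = 10.987; AUC_iv,0→∞ = 4811.8 + 10.987 = 4822.787 µg/L·hr
Trapezoidal AUC_0→10.75 (rectal suppository):
  [0→1]: (0.0+253.5)/2 × 1 = 126.75
  [1→1.25]: (253.5+234.5)/2 × 0.25 = 61.0
  [1.25→1.75]: (234.5+192.3)/2 × 0.5 = 106.7
  [1.75→7.75]: (192.3+13.4)/2 × 6 = 617.1
  [7.75→10.75]: (13.4+3.5)/2 × 3 = 25.35
  Sum = 936.9 µg/L·hr
rectal suppository tail: 3.5/0.446 = 7.848; AUC_ev,0→∞ = 936.9 + 7.848 = 944.748 µg/L·hr
F = (AUC_ev/D_ev)/(AUC_iv/D_iv) = (944.748/25)/(4822.787/25) = 37.78992/192.91148 = 0.1959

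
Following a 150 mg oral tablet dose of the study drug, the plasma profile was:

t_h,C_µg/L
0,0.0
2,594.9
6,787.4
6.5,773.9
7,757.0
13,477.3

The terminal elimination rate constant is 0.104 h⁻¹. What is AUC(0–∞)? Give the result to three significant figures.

AUC = 12400 µg/L·h

Trapezoidal AUC_0→13:
  [0→2]: (0.0+594.9)/2 × 2 = 594.9
  [2→6]: (594.9+787.4)/2 × 4 = 2764.6
  [6→6.5]: (787.4+773.9)/2 × 0.5 = 390.325
  [6.5→7]: (773.9+757.0)/2 × 0.5 = 382.725
  [7→13]: (757.0+477.3)/2 × 6 = 3702.9
  Sum = 7835.45 µg/L·h
Extrapolated tail: C_last / k_e = 477.3 / 0.104 = 4589.423
AUC_0→∞ = 7835.45 + 4589.423 = 12424.873 µg/L·h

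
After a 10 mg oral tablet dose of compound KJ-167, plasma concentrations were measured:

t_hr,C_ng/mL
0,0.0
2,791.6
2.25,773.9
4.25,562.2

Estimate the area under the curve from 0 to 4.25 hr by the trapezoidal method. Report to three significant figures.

AUC = 2320 ng/mL·hr

Trapezoidal AUC_0→4.25:
  [0→2]: (0.0+791.6)/2 × 2 = 791.6
  [2→2.25]: (791.6+773.9)/2 × 0.25 = 195.6875
  [2.25→4.25]: (773.9+562.2)/2 × 2 = 1336.1
  Sum = 2323.3875 ng/mL·hr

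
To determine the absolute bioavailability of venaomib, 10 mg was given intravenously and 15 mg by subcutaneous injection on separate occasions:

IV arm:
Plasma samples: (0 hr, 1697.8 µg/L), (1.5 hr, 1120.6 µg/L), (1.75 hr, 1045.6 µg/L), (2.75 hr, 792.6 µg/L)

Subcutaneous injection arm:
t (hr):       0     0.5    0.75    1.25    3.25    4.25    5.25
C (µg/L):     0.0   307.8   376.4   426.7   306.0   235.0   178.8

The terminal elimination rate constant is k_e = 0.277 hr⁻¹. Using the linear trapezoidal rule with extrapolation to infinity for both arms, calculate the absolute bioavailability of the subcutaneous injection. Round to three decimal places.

Trapezoidal AUC_0→2.75 (IV):
  [0→1.5]: (1697.8+1120.6)/2 × 1.5 = 2113.8
  [1.5→1.75]: (1120.6+1045.6)/2 × 0.25 = 270.775
  [1.75→2.75]: (1045.6+792.6)/2 × 1 = 919.1
  Sum = 3303.675 µg/L·hr
IV tail: 792.6/0.277 = 2861.372; AUC_iv,0→∞ = 3303.675 + 2861.372 = 6165.047 µg/L·hr
Trapezoidal AUC_0→5.25 (subcutaneous injection):
  [0→0.5]: (0.0+307.8)/2 × 0.5 = 76.95
  [0.5→0.75]: (307.8+376.4)/2 × 0.25 = 85.525
  [0.75→1.25]: (376.4+426.7)/2 × 0.5 = 200.775
  [1.25→3.25]: (426.7+306.0)/2 × 2 = 732.7
  [3.25→4.25]: (306.0+235.0)/2 × 1 = 270.5
  [4.25→5.25]: (235.0+178.8)/2 × 1 = 206.9
  Sum = 1573.35 µg/L·hr
subcutaneous injection tail: 178.8/0.277 = 645.487; AUC_ev,0→∞ = 1573.35 + 645.487 = 2218.837 µg/L·hr
F = (AUC_ev/D_ev)/(AUC_iv/D_iv) = (2218.837/15)/(6165.047/10) = 147.922/616.5047 = 0.2399

F = 0.240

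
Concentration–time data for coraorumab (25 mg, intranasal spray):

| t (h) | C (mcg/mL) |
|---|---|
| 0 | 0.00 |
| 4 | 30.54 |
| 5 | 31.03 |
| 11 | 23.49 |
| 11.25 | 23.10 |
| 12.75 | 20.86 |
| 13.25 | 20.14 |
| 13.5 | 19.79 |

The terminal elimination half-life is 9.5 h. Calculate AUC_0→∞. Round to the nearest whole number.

AUC = 581 mcg/mL·h

Trapezoidal AUC_0→13.5:
  [0→4]: (0.00+30.54)/2 × 4 = 61.08
  [4→5]: (30.54+31.03)/2 × 1 = 30.785
  [5→11]: (31.03+23.49)/2 × 6 = 163.56
  [11→11.25]: (23.49+23.10)/2 × 0.25 = 5.82375
  [11.25→12.75]: (23.10+20.86)/2 × 1.5 = 32.97
  [12.75→13.25]: (20.86+20.14)/2 × 0.5 = 10.25
  [13.25→13.5]: (20.14+19.79)/2 × 0.25 = 4.99125
  Sum = 309.46 mcg/mL·h
k_e = ln2 / t½ = 0.693147 / 9.5 = 0.0730 h^-1
Extrapolated tail: C_last / k_e = 19.79 / 0.073 = 271.096
AUC_0→∞ = 309.46 + 271.096 = 580.556 mcg/mL·h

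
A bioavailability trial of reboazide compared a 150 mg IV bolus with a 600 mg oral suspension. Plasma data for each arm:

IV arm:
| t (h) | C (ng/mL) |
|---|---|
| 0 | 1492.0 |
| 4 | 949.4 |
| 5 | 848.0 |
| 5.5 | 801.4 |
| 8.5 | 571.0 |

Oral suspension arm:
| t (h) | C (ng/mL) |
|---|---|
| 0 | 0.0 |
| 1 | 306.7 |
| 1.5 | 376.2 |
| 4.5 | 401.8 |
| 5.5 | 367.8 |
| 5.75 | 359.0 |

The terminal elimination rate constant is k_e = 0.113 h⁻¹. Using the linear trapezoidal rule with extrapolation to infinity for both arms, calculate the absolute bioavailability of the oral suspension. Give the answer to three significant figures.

Trapezoidal AUC_0→8.5 (IV):
  [0→4]: (1492.0+949.4)/2 × 4 = 4882.8
  [4→5]: (949.4+848.0)/2 × 1 = 898.7
  [5→5.5]: (848.0+801.4)/2 × 0.5 = 412.35
  [5.5→8.5]: (801.4+571.0)/2 × 3 = 2058.6
  Sum = 8252.45 ng/mL·h
IV tail: 571.0/0.113 = 5053.097; AUC_iv,0→∞ = 8252.45 + 5053.097 = 13305.547 ng/mL·h
Trapezoidal AUC_0→5.75 (oral suspension):
  [0→1]: (0.0+306.7)/2 × 1 = 153.35
  [1→1.5]: (306.7+376.2)/2 × 0.5 = 170.725
  [1.5→4.5]: (376.2+401.8)/2 × 3 = 1167.0
  [4.5→5.5]: (401.8+367.8)/2 × 1 = 384.8
  [5.5→5.75]: (367.8+359.0)/2 × 0.25 = 90.85
  Sum = 1966.725 ng/mL·h
oral suspension tail: 359.0/0.113 = 3176.991; AUC_ev,0→∞ = 1966.725 + 3176.991 = 5143.716 ng/mL·h
F = (AUC_ev/D_ev)/(AUC_iv/D_iv) = (5143.716/600)/(13305.547/150) = 8.57286/88.7036 = 0.0966

F = 0.0966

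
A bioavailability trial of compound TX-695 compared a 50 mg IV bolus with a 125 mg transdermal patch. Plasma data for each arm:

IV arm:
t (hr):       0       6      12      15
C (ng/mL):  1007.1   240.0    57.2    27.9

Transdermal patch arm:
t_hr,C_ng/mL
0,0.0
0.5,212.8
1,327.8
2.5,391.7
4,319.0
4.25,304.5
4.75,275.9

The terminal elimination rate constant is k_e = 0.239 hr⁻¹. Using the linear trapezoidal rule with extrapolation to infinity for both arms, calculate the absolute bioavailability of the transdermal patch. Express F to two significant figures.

Trapezoidal AUC_0→15 (IV):
  [0→6]: (1007.1+240.0)/2 × 6 = 3741.3
  [6→12]: (240.0+57.2)/2 × 6 = 891.6
  [12→15]: (57.2+27.9)/2 × 3 = 127.65
  Sum = 4760.55 ng/mL·hr
IV tail: 27.9/0.239 = 116.736; AUC_iv,0→∞ = 4760.55 + 116.736 = 4877.286 ng/mL·hr
Trapezoidal AUC_0→4.75 (transdermal patch):
  [0→0.5]: (0.0+212.8)/2 × 0.5 = 53.2
  [0.5→1]: (212.8+327.8)/2 × 0.5 = 135.15
  [1→2.5]: (327.8+391.7)/2 × 1.5 = 539.625
  [2.5→4]: (391.7+319.0)/2 × 1.5 = 533.025
  [4→4.25]: (319.0+304.5)/2 × 0.25 = 77.9375
  [4.25→4.75]: (304.5+275.9)/2 × 0.5 = 145.1
  Sum = 1484.0375 ng/mL·hr
transdermal patch tail: 275.9/0.239 = 1154.393; AUC_ev,0→∞ = 1484.0375 + 1154.393 = 2638.4305 ng/mL·hr
F = (AUC_ev/D_ev)/(AUC_iv/D_iv) = (2638.4305/125)/(4877.286/50) = 21.107444/97.54572 = 0.2164

F = 0.22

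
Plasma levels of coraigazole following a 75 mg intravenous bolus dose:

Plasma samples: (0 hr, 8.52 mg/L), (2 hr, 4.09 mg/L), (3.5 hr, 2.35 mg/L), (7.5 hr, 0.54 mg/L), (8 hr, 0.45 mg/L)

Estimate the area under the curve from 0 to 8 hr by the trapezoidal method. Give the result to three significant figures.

AUC = 23.5 mg/L·hr

Trapezoidal AUC_0→8:
  [0→2]: (8.52+4.09)/2 × 2 = 12.61
  [2→3.5]: (4.09+2.35)/2 × 1.5 = 4.83
  [3.5→7.5]: (2.35+0.54)/2 × 4 = 5.78
  [7.5→8]: (0.54+0.45)/2 × 0.5 = 0.2475
  Sum = 23.4675 mg/L·hr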